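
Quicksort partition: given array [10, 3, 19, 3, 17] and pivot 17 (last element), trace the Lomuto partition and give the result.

Lomuto partition with pivot = 17:

Initial array: [10, 3, 19, 3, 17]

arr[0]=10 <= 17: swap with position 0, array becomes [10, 3, 19, 3, 17]
arr[1]=3 <= 17: swap with position 1, array becomes [10, 3, 19, 3, 17]
arr[2]=19 > 17: no swap
arr[3]=3 <= 17: swap with position 2, array becomes [10, 3, 3, 19, 17]

Place pivot at position 3: [10, 3, 3, 17, 19]
Pivot position: 3

After partitioning with pivot 17, the array becomes [10, 3, 3, 17, 19]. The pivot is placed at index 3. All elements to the left of the pivot are <= 17, and all elements to the right are > 17.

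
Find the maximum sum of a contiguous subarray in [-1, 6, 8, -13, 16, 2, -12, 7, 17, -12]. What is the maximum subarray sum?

Using Kadane's algorithm on [-1, 6, 8, -13, 16, 2, -12, 7, 17, -12]:

Scanning through the array:
Position 1 (value 6): max_ending_here = 6, max_so_far = 6
Position 2 (value 8): max_ending_here = 14, max_so_far = 14
Position 3 (value -13): max_ending_here = 1, max_so_far = 14
Position 4 (value 16): max_ending_here = 17, max_so_far = 17
Position 5 (value 2): max_ending_here = 19, max_so_far = 19
Position 6 (value -12): max_ending_here = 7, max_so_far = 19
Position 7 (value 7): max_ending_here = 14, max_so_far = 19
Position 8 (value 17): max_ending_here = 31, max_so_far = 31
Position 9 (value -12): max_ending_here = 19, max_so_far = 31

Maximum subarray: [6, 8, -13, 16, 2, -12, 7, 17]
Maximum sum: 31

The maximum subarray is [6, 8, -13, 16, 2, -12, 7, 17] with sum 31. This subarray runs from index 1 to index 8.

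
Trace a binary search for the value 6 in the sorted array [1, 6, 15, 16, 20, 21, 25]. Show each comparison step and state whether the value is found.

Binary search for 6 in [1, 6, 15, 16, 20, 21, 25]:

lo=0, hi=6, mid=3, arr[mid]=16 -> 16 > 6, search left half
lo=0, hi=2, mid=1, arr[mid]=6 -> Found target at index 1!

Binary search finds 6 at index 1 after 2 comparisons. The search repeatedly halves the search space by comparing with the middle element.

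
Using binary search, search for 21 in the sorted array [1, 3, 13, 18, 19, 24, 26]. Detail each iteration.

Binary search for 21 in [1, 3, 13, 18, 19, 24, 26]:

lo=0, hi=6, mid=3, arr[mid]=18 -> 18 < 21, search right half
lo=4, hi=6, mid=5, arr[mid]=24 -> 24 > 21, search left half
lo=4, hi=4, mid=4, arr[mid]=19 -> 19 < 21, search right half
lo=5 > hi=4, target 21 not found

Binary search determines that 21 is not in the array after 3 comparisons. The search space was exhausted without finding the target.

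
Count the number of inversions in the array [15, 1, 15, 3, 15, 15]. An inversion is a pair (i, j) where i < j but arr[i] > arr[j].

Finding inversions in [15, 1, 15, 3, 15, 15]:

(0, 1): arr[0]=15 > arr[1]=1
(0, 3): arr[0]=15 > arr[3]=3
(2, 3): arr[2]=15 > arr[3]=3

Total inversions: 3

The array has 3 inversion(s): (0,1), (0,3), (2,3). Each pair (i,j) satisfies i < j and arr[i] > arr[j].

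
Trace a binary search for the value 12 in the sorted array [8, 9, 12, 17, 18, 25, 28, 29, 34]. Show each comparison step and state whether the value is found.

Binary search for 12 in [8, 9, 12, 17, 18, 25, 28, 29, 34]:

lo=0, hi=8, mid=4, arr[mid]=18 -> 18 > 12, search left half
lo=0, hi=3, mid=1, arr[mid]=9 -> 9 < 12, search right half
lo=2, hi=3, mid=2, arr[mid]=12 -> Found target at index 2!

Binary search finds 12 at index 2 after 3 comparisons. The search repeatedly halves the search space by comparing with the middle element.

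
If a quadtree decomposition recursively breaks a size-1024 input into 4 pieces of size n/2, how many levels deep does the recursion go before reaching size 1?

For divide and conquer with division factor 2:

Problem sizes at each level:
Level 0: 1024
Level 1: 512
Level 2: 256
Level 3: 128
Level 4: 64
Level 5: 32
Level 6: 16
Level 7: 8
Level 8: 4
Level 9: 2
Level 10: 1

The root is level 0 and the size-1 base case is level 10 (the tree spans levels 0 through 10, i.e. 11 levels counting the root), so the depth is the number of divisions: log_2(1024) = 10

The recursion tree depth is log_2(1024) = 10. At each level, the problem size is divided by 2, so it takes 10 divisions to reduce to a base case of size 1. The algorithm makes 4 recursive calls at each level.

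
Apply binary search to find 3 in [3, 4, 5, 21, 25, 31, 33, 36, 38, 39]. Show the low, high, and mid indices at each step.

Binary search for 3 in [3, 4, 5, 21, 25, 31, 33, 36, 38, 39]:

lo=0, hi=9, mid=4, arr[mid]=25 -> 25 > 3, search left half
lo=0, hi=3, mid=1, arr[mid]=4 -> 4 > 3, search left half
lo=0, hi=0, mid=0, arr[mid]=3 -> Found target at index 0!

Binary search finds 3 at index 0 after 3 comparisons. The search repeatedly halves the search space by comparing with the middle element.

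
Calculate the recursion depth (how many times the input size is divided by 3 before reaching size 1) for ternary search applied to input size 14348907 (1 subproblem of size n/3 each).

For divide and conquer with division factor 3:

Problem sizes at each level:
Level 0: 14348907
Level 1: 4782969
Level 2: 1594323
Level 3: 531441
Level 4: 177147
Level 5: 59049
Level 6: 19683
Level 7: 6561
Level 8: 2187
Level 9: 729
Level 10: 243
Level 11: 81
Level 12: 27
Level 13: 9
Level 14: 3
Level 15: 1

The root is level 0 and the size-1 base case is level 15 (the tree spans levels 0 through 15, i.e. 16 levels counting the root), so the depth is the number of divisions: log_3(14348907) = 15

The recursion tree depth is log_3(14348907) = 15. At each level, the problem size is divided by 3, so it takes 15 divisions to reduce to a base case of size 1. The algorithm makes 1 recursive call at each level.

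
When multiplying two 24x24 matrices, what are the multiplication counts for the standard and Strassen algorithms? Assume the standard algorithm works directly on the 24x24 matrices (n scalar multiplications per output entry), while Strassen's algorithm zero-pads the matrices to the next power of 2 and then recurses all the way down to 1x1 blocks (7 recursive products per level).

Matrix multiplication for 24x24 matrices:

Strassen's algorithm requires power-of-2 dimensions. Pad 24x24 to 32x32 (next power of 2).

Standard algorithm: 24^3 = 13824 multiplications
Strassen's algorithm: 7^(log2(32)) = 7^5 = 16807 multiplications
Difference: 13824 - 16807 = -2983 (Strassen uses MORE here due to padding overhead — for small or just-over-power-of-2 n, padding can outweigh the per-level savings)

Standard: 13824 multiplications (24^3). Strassen: 16807 multiplications (7^5, after padding to 32x32). Strassen reduces 8 recursive multiplications to 7 at each level.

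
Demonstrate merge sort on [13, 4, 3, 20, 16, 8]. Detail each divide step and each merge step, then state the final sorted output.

Merge sort trace:

Split: [13, 4, 3, 20, 16, 8] -> [13, 4, 3] and [20, 16, 8]
  Split: [13, 4, 3] -> [13] and [4, 3]
    Split: [4, 3] -> [4] and [3]
    Merge: [4] + [3] -> [3, 4]
  Merge: [13] + [3, 4] -> [3, 4, 13]
  Split: [20, 16, 8] -> [20] and [16, 8]
    Split: [16, 8] -> [16] and [8]
    Merge: [16] + [8] -> [8, 16]
  Merge: [20] + [8, 16] -> [8, 16, 20]
Merge: [3, 4, 13] + [8, 16, 20] -> [3, 4, 8, 13, 16, 20]

Final sorted array: [3, 4, 8, 13, 16, 20]

The merge sort proceeds by recursively splitting the array and merging sorted halves.
After all merges, the sorted array is [3, 4, 8, 13, 16, 20].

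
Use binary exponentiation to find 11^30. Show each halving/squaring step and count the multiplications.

Computing 11^30 by squaring (build up from 11^1; each line after the first costs one multiplication):

11^1 = 11
11^2 = (11^1)^2 = 11^2 = 121
11^3 = 11 * 11^2 = 11 * 121 = 1331
11^6 = (11^3)^2 = 1331^2 = 1771561
11^7 = 11 * 11^6 = 11 * 1771561 = 19487171
11^14 = (11^7)^2 = 19487171^2 = 379749833583241
11^15 = 11 * 11^14 = 11 * 379749833583241 = 4177248169415651
11^30 = (11^15)^2 = 4177248169415651^2 = 17449402268886407318558803753801

Result: 17449402268886407318558803753801
Multiplications needed: 7 (7 lines after 11^1)

11^30 = 17449402268886407318558803753801. Using exponentiation by squaring, this requires 7 multiplications. The key idea: if the exponent is even, square the half-power; if odd, multiply by the base once.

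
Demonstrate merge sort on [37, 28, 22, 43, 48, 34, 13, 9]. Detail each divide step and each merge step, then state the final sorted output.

Merge sort trace:

Split: [37, 28, 22, 43, 48, 34, 13, 9] -> [37, 28, 22, 43] and [48, 34, 13, 9]
  Split: [37, 28, 22, 43] -> [37, 28] and [22, 43]
    Split: [37, 28] -> [37] and [28]
    Merge: [37] + [28] -> [28, 37]
    Split: [22, 43] -> [22] and [43]
    Merge: [22] + [43] -> [22, 43]
  Merge: [28, 37] + [22, 43] -> [22, 28, 37, 43]
  Split: [48, 34, 13, 9] -> [48, 34] and [13, 9]
    Split: [48, 34] -> [48] and [34]
    Merge: [48] + [34] -> [34, 48]
    Split: [13, 9] -> [13] and [9]
    Merge: [13] + [9] -> [9, 13]
  Merge: [34, 48] + [9, 13] -> [9, 13, 34, 48]
Merge: [22, 28, 37, 43] + [9, 13, 34, 48] -> [9, 13, 22, 28, 34, 37, 43, 48]

Final sorted array: [9, 13, 22, 28, 34, 37, 43, 48]

The merge sort proceeds by recursively splitting the array and merging sorted halves.
After all merges, the sorted array is [9, 13, 22, 28, 34, 37, 43, 48].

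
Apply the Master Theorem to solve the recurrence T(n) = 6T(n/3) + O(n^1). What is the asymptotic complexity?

Master Theorem for T(n) = 6T(n/3) + O(n^1):

a = 6, b = 3, c = 1
log_b(a) = log_3(6) = 1.6309

Case 1: c = 1 < log_3(6) = 1.6309
T(n) = O(n^(log_3 6))

For T(n) = 6T(n/3) + O(n^1): log_3(6) = 1.6309. This is Case 1 of the Master Theorem (c < log_b(a), work dominated by leaves), giving O(n^(log_3 6)).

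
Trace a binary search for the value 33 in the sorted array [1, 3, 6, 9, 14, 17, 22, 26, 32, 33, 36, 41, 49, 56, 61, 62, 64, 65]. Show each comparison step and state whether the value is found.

Binary search for 33 in [1, 3, 6, 9, 14, 17, 22, 26, 32, 33, 36, 41, 49, 56, 61, 62, 64, 65]:

lo=0, hi=17, mid=8, arr[mid]=32 -> 32 < 33, search right half
lo=9, hi=17, mid=13, arr[mid]=56 -> 56 > 33, search left half
lo=9, hi=12, mid=10, arr[mid]=36 -> 36 > 33, search left half
lo=9, hi=9, mid=9, arr[mid]=33 -> Found target at index 9!

Binary search finds 33 at index 9 after 4 comparisons. The search repeatedly halves the search space by comparing with the middle element.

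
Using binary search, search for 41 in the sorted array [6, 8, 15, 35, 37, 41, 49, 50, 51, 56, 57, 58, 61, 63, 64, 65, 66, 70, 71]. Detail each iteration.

Binary search for 41 in [6, 8, 15, 35, 37, 41, 49, 50, 51, 56, 57, 58, 61, 63, 64, 65, 66, 70, 71]:

lo=0, hi=18, mid=9, arr[mid]=56 -> 56 > 41, search left half
lo=0, hi=8, mid=4, arr[mid]=37 -> 37 < 41, search right half
lo=5, hi=8, mid=6, arr[mid]=49 -> 49 > 41, search left half
lo=5, hi=5, mid=5, arr[mid]=41 -> Found target at index 5!

Binary search finds 41 at index 5 after 4 comparisons. The search repeatedly halves the search space by comparing with the middle element.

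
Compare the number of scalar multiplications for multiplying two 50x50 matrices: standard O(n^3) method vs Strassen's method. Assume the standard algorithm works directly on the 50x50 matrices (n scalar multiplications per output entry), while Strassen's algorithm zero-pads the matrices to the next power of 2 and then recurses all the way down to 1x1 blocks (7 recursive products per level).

Matrix multiplication for 50x50 matrices:

Strassen's algorithm requires power-of-2 dimensions. Pad 50x50 to 64x64 (next power of 2).

Standard algorithm: 50^3 = 125000 multiplications
Strassen's algorithm: 7^(log2(64)) = 7^6 = 117649 multiplications
Savings: 125000 - 117649 = 7351 multiplications

Standard: 125000 multiplications (50^3). Strassen: 117649 multiplications (7^6, after padding to 64x64). Strassen reduces 8 recursive multiplications to 7 at each level.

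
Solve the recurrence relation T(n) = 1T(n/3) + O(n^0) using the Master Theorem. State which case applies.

Master Theorem for T(n) = 1T(n/3) + O(n^0):

a = 1, b = 3, c = 0
log_b(a) = log_3(1) = 0.0000

Case 2: c = 0 = log_3(1) = 0.0000
T(n) = O(n^0 log n) = O(log n)

For T(n) = 1T(n/3) + O(n^0): log_3(1) = 0.0000. This is Case 2 of the Master Theorem (c = log_b(a), equal work at all levels), giving O(log n).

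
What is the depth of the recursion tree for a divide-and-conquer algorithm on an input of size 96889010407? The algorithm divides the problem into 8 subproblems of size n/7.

For divide and conquer with division factor 7:

Problem sizes at each level:
Level 0: 96889010407
Level 1: 13841287201
Level 2: 1977326743
Level 3: 282475249
Level 4: 40353607
Level 5: 5764801
Level 6: 823543
Level 7: 117649
Level 8: 16807
Level 9: 2401
Level 10: 343
Level 11: 49
Level 12: 7
Level 13: 1

The root is level 0 and the size-1 base case is level 13 (the tree spans levels 0 through 13, i.e. 14 levels counting the root), so the depth is the number of divisions: log_7(96889010407) = 13

The recursion tree depth is log_7(96889010407) = 13. At each level, the problem size is divided by 7, so it takes 13 divisions to reduce to a base case of size 1. The algorithm makes 8 recursive calls at each level.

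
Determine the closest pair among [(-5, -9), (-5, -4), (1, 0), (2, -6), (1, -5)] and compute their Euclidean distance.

Computing all pairwise distances among 5 points:

d((-5, -9), (-5, -4)) = 5.0
d((-5, -9), (1, 0)) = 10.8167
d((-5, -9), (2, -6)) = 7.6158
d((-5, -9), (1, -5)) = 7.2111
d((-5, -4), (1, 0)) = 7.2111
d((-5, -4), (2, -6)) = 7.2801
d((-5, -4), (1, -5)) = 6.0828
d((1, 0), (2, -6)) = 6.0828
d((1, 0), (1, -5)) = 5.0
d((2, -6), (1, -5)) = 1.4142 <-- minimum

Closest pair: (2, -6) and (1, -5) with distance 1.4142

The closest pair is (2, -6) and (1, -5) with Euclidean distance 1.4142. For 5 points, brute-force pairwise comparison is shown above. For large n, the divide-and-conquer algorithm (sort by x, recurse on halves, check the dividing strip) achieves O(n log n).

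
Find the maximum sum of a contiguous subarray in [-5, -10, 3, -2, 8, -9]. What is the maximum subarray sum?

Using Kadane's algorithm on [-5, -10, 3, -2, 8, -9]:

Scanning through the array:
Position 1 (value -10): max_ending_here = -10, max_so_far = -5
Position 2 (value 3): max_ending_here = 3, max_so_far = 3
Position 3 (value -2): max_ending_here = 1, max_so_far = 3
Position 4 (value 8): max_ending_here = 9, max_so_far = 9
Position 5 (value -9): max_ending_here = 0, max_so_far = 9

Maximum subarray: [3, -2, 8]
Maximum sum: 9

The maximum subarray is [3, -2, 8] with sum 9. This subarray runs from index 2 to index 4.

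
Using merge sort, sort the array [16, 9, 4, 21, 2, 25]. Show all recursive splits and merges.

Merge sort trace:

Split: [16, 9, 4, 21, 2, 25] -> [16, 9, 4] and [21, 2, 25]
  Split: [16, 9, 4] -> [16] and [9, 4]
    Split: [9, 4] -> [9] and [4]
    Merge: [9] + [4] -> [4, 9]
  Merge: [16] + [4, 9] -> [4, 9, 16]
  Split: [21, 2, 25] -> [21] and [2, 25]
    Split: [2, 25] -> [2] and [25]
    Merge: [2] + [25] -> [2, 25]
  Merge: [21] + [2, 25] -> [2, 21, 25]
Merge: [4, 9, 16] + [2, 21, 25] -> [2, 4, 9, 16, 21, 25]

Final sorted array: [2, 4, 9, 16, 21, 25]

The merge sort proceeds by recursively splitting the array and merging sorted halves.
After all merges, the sorted array is [2, 4, 9, 16, 21, 25].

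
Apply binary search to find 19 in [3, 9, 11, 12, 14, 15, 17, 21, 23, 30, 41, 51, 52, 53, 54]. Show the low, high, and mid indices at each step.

Binary search for 19 in [3, 9, 11, 12, 14, 15, 17, 21, 23, 30, 41, 51, 52, 53, 54]:

lo=0, hi=14, mid=7, arr[mid]=21 -> 21 > 19, search left half
lo=0, hi=6, mid=3, arr[mid]=12 -> 12 < 19, search right half
lo=4, hi=6, mid=5, arr[mid]=15 -> 15 < 19, search right half
lo=6, hi=6, mid=6, arr[mid]=17 -> 17 < 19, search right half
lo=7 > hi=6, target 19 not found

Binary search determines that 19 is not in the array after 4 comparisons. The search space was exhausted without finding the target.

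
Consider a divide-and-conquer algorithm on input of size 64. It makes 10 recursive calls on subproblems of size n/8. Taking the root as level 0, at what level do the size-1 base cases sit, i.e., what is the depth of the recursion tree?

For divide and conquer with division factor 8:

Problem sizes at each level:
Level 0: 64
Level 1: 8
Level 2: 1

The root is level 0 and the size-1 base case is level 2 (the tree spans levels 0 through 2, i.e. 3 levels counting the root), so the depth is the number of divisions: log_8(64) = 2

The recursion tree depth is log_8(64) = 2. At each level, the problem size is divided by 8, so it takes 2 divisions to reduce to a base case of size 1. The algorithm makes 10 recursive calls at each level.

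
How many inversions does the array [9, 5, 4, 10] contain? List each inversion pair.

Finding inversions in [9, 5, 4, 10]:

(0, 1): arr[0]=9 > arr[1]=5
(0, 2): arr[0]=9 > arr[2]=4
(1, 2): arr[1]=5 > arr[2]=4

Total inversions: 3

The array has 3 inversion(s): (0,1), (0,2), (1,2). Each pair (i,j) satisfies i < j and arr[i] > arr[j].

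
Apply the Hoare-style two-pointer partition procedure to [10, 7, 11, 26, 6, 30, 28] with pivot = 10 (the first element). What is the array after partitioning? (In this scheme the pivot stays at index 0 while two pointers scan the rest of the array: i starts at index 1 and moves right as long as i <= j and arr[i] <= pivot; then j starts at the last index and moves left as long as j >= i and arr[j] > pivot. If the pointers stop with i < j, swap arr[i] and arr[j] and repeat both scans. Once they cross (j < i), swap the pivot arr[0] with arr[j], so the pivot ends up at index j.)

Hoare-style two-pointer partition with pivot = 10:

Initial array: [10, 7, 11, 26, 6, 30, 28]

Pointers start at i = 1, j = 6.
i stops at index 2 (arr[2]=11 > 10), j stops at index 4 (arr[4]=6 <= 10): swap arr[2] and arr[4], array becomes [10, 7, 6, 26, 11, 30, 28]
i ends at 3, j ends at 2: the pointers have crossed (j < i), so scanning stops.

Swap pivot arr[0] with arr[2] to place pivot at position 2: [6, 7, 10, 26, 11, 30, 28]
Pivot position: 2

After partitioning with pivot 10, the array becomes [6, 7, 10, 26, 11, 30, 28]. The pivot is placed at index 2. All elements to the left of the pivot are <= 10, and all elements to the right are > 10.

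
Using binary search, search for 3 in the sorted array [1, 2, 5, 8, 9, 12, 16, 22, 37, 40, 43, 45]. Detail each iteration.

Binary search for 3 in [1, 2, 5, 8, 9, 12, 16, 22, 37, 40, 43, 45]:

lo=0, hi=11, mid=5, arr[mid]=12 -> 12 > 3, search left half
lo=0, hi=4, mid=2, arr[mid]=5 -> 5 > 3, search left half
lo=0, hi=1, mid=0, arr[mid]=1 -> 1 < 3, search right half
lo=1, hi=1, mid=1, arr[mid]=2 -> 2 < 3, search right half
lo=2 > hi=1, target 3 not found

Binary search determines that 3 is not in the array after 4 comparisons. The search space was exhausted without finding the target.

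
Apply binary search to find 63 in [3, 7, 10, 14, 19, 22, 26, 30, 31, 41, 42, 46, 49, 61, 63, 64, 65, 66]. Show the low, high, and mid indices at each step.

Binary search for 63 in [3, 7, 10, 14, 19, 22, 26, 30, 31, 41, 42, 46, 49, 61, 63, 64, 65, 66]:

lo=0, hi=17, mid=8, arr[mid]=31 -> 31 < 63, search right half
lo=9, hi=17, mid=13, arr[mid]=61 -> 61 < 63, search right half
lo=14, hi=17, mid=15, arr[mid]=64 -> 64 > 63, search left half
lo=14, hi=14, mid=14, arr[mid]=63 -> Found target at index 14!

Binary search finds 63 at index 14 after 4 comparisons. The search repeatedly halves the search space by comparing with the middle element.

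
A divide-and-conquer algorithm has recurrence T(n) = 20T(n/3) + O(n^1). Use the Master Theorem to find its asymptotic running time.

Master Theorem for T(n) = 20T(n/3) + O(n^1):

a = 20, b = 3, c = 1
log_b(a) = log_3(20) = 2.7268

Case 1: c = 1 < log_3(20) = 2.7268
T(n) = O(n^(log_3 20))

For T(n) = 20T(n/3) + O(n^1): log_3(20) = 2.7268. This is Case 1 of the Master Theorem (c < log_b(a), work dominated by leaves), giving O(n^(log_3 20)).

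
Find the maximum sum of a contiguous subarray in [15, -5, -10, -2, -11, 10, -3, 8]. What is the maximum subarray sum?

Using Kadane's algorithm on [15, -5, -10, -2, -11, 10, -3, 8]:

Scanning through the array:
Position 1 (value -5): max_ending_here = 10, max_so_far = 15
Position 2 (value -10): max_ending_here = 0, max_so_far = 15
Position 3 (value -2): max_ending_here = -2, max_so_far = 15
Position 4 (value -11): max_ending_here = -11, max_so_far = 15
Position 5 (value 10): max_ending_here = 10, max_so_far = 15
Position 6 (value -3): max_ending_here = 7, max_so_far = 15
Position 7 (value 8): max_ending_here = 15, max_so_far = 15

Maximum subarray: [15]
Maximum sum: 15

The maximum subarray is [15] with sum 15. This subarray runs from index 0 to index 0.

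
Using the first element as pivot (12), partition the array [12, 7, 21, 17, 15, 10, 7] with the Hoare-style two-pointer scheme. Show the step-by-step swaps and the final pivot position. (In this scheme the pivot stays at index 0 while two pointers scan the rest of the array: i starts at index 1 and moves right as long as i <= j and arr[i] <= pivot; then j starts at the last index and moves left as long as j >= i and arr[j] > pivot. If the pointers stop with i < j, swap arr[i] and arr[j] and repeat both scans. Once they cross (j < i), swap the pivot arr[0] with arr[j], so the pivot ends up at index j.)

Hoare-style two-pointer partition with pivot = 12:

Initial array: [12, 7, 21, 17, 15, 10, 7]

Pointers start at i = 1, j = 6.
i stops at index 2 (arr[2]=21 > 12), j stops at index 6 (arr[6]=7 <= 12): swap arr[2] and arr[6], array becomes [12, 7, 7, 17, 15, 10, 21]
i stops at index 3 (arr[3]=17 > 12), j stops at index 5 (arr[5]=10 <= 12): swap arr[3] and arr[5], array becomes [12, 7, 7, 10, 15, 17, 21]
i ends at 4, j ends at 3: the pointers have crossed (j < i), so scanning stops.

Swap pivot arr[0] with arr[3] to place pivot at position 3: [10, 7, 7, 12, 15, 17, 21]
Pivot position: 3

After partitioning with pivot 12, the array becomes [10, 7, 7, 12, 15, 17, 21]. The pivot is placed at index 3. All elements to the left of the pivot are <= 12, and all elements to the right are > 12.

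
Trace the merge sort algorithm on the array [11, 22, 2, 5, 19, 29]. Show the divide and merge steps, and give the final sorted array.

Merge sort trace:

Split: [11, 22, 2, 5, 19, 29] -> [11, 22, 2] and [5, 19, 29]
  Split: [11, 22, 2] -> [11] and [22, 2]
    Split: [22, 2] -> [22] and [2]
    Merge: [22] + [2] -> [2, 22]
  Merge: [11] + [2, 22] -> [2, 11, 22]
  Split: [5, 19, 29] -> [5] and [19, 29]
    Split: [19, 29] -> [19] and [29]
    Merge: [19] + [29] -> [19, 29]
  Merge: [5] + [19, 29] -> [5, 19, 29]
Merge: [2, 11, 22] + [5, 19, 29] -> [2, 5, 11, 19, 22, 29]

Final sorted array: [2, 5, 11, 19, 22, 29]

The merge sort proceeds by recursively splitting the array and merging sorted halves.
After all merges, the sorted array is [2, 5, 11, 19, 22, 29].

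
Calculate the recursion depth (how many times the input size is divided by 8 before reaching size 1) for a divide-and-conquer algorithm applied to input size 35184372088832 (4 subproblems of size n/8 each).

For divide and conquer with division factor 8:

Problem sizes at each level:
Level 0: 35184372088832
Level 1: 4398046511104
Level 2: 549755813888
Level 3: 68719476736
Level 4: 8589934592
Level 5: 1073741824
Level 6: 134217728
Level 7: 16777216
Level 8: 2097152
Level 9: 262144
Level 10: 32768
Level 11: 4096
Level 12: 512
Level 13: 64
Level 14: 8
Level 15: 1

The root is level 0 and the size-1 base case is level 15 (the tree spans levels 0 through 15, i.e. 16 levels counting the root), so the depth is the number of divisions: log_8(35184372088832) = 15

The recursion tree depth is log_8(35184372088832) = 15. At each level, the problem size is divided by 8, so it takes 15 divisions to reduce to a base case of size 1. The algorithm makes 4 recursive calls at each level.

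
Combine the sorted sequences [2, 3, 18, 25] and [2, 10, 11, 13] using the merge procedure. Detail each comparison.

Merging process:

Compare 2 vs 2: take 2 from left. Merged: [2]
Compare 3 vs 2: take 2 from right. Merged: [2, 2]
Compare 3 vs 10: take 3 from left. Merged: [2, 2, 3]
Compare 18 vs 10: take 10 from right. Merged: [2, 2, 3, 10]
Compare 18 vs 11: take 11 from right. Merged: [2, 2, 3, 10, 11]
Compare 18 vs 13: take 13 from right. Merged: [2, 2, 3, 10, 11, 13]
Append remaining from left: [18, 25]. Merged: [2, 2, 3, 10, 11, 13, 18, 25]

Final merged array: [2, 2, 3, 10, 11, 13, 18, 25]
Total comparisons: 6

The merged array is [2, 2, 3, 10, 11, 13, 18, 25], requiring 6 comparisons. The merge step runs in O(n) time where n is the total number of elements.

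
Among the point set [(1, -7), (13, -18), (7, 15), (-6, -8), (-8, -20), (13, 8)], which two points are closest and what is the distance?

Computing all pairwise distances among 6 points:

d((1, -7), (13, -18)) = 16.2788
d((1, -7), (7, 15)) = 22.8035
d((1, -7), (-6, -8)) = 7.0711 <-- minimum
d((1, -7), (-8, -20)) = 15.8114
d((1, -7), (13, 8)) = 19.2094
d((13, -18), (7, 15)) = 33.541
d((13, -18), (-6, -8)) = 21.4709
d((13, -18), (-8, -20)) = 21.095
d((13, -18), (13, 8)) = 26.0
d((7, 15), (-6, -8)) = 26.4197
d((7, 15), (-8, -20)) = 38.0789
d((7, 15), (13, 8)) = 9.2195
d((-6, -8), (-8, -20)) = 12.1655
d((-6, -8), (13, 8)) = 24.8395
d((-8, -20), (13, 8)) = 35.0

Closest pair: (1, -7) and (-6, -8) with distance 7.0711

The closest pair is (1, -7) and (-6, -8) with Euclidean distance 7.0711. For 6 points, brute-force pairwise comparison is shown above. For large n, the divide-and-conquer algorithm (sort by x, recurse on halves, check the dividing strip) achieves O(n log n).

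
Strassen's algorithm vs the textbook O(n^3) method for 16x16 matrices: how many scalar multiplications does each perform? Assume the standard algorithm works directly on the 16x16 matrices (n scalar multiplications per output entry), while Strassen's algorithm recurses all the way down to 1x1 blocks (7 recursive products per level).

Matrix multiplication for 16x16 matrices:

Standard algorithm: 16^3 = 4096 multiplications
Strassen's algorithm: 7^(log2(16)) = 7^4 = 2401 multiplications
Savings: 4096 - 2401 = 1695 multiplications

Standard: 4096 multiplications (16^3). Strassen: 2401 multiplications (7^4). Strassen reduces 8 recursive multiplications to 7 at each level.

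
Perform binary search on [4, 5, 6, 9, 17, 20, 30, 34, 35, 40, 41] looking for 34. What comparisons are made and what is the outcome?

Binary search for 34 in [4, 5, 6, 9, 17, 20, 30, 34, 35, 40, 41]:

lo=0, hi=10, mid=5, arr[mid]=20 -> 20 < 34, search right half
lo=6, hi=10, mid=8, arr[mid]=35 -> 35 > 34, search left half
lo=6, hi=7, mid=6, arr[mid]=30 -> 30 < 34, search right half
lo=7, hi=7, mid=7, arr[mid]=34 -> Found target at index 7!

Binary search finds 34 at index 7 after 4 comparisons. The search repeatedly halves the search space by comparing with the middle element.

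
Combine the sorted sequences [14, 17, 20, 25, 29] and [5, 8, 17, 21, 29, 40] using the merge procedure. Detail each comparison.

Merging process:

Compare 14 vs 5: take 5 from right. Merged: [5]
Compare 14 vs 8: take 8 from right. Merged: [5, 8]
Compare 14 vs 17: take 14 from left. Merged: [5, 8, 14]
Compare 17 vs 17: take 17 from left. Merged: [5, 8, 14, 17]
Compare 20 vs 17: take 17 from right. Merged: [5, 8, 14, 17, 17]
Compare 20 vs 21: take 20 from left. Merged: [5, 8, 14, 17, 17, 20]
Compare 25 vs 21: take 21 from right. Merged: [5, 8, 14, 17, 17, 20, 21]
Compare 25 vs 29: take 25 from left. Merged: [5, 8, 14, 17, 17, 20, 21, 25]
Compare 29 vs 29: take 29 from left. Merged: [5, 8, 14, 17, 17, 20, 21, 25, 29]
Append remaining from right: [29, 40]. Merged: [5, 8, 14, 17, 17, 20, 21, 25, 29, 29, 40]

Final merged array: [5, 8, 14, 17, 17, 20, 21, 25, 29, 29, 40]
Total comparisons: 9

The merged array is [5, 8, 14, 17, 17, 20, 21, 25, 29, 29, 40], requiring 9 comparisons. The merge step runs in O(n) time where n is the total number of elements.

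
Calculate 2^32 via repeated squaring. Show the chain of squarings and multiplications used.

Computing 2^32 by squaring (build up from 2^1; each line after the first costs one multiplication):

2^1 = 2
2^2 = (2^1)^2 = 2^2 = 4
2^4 = (2^2)^2 = 4^2 = 16
2^8 = (2^4)^2 = 16^2 = 256
2^16 = (2^8)^2 = 256^2 = 65536
2^32 = (2^16)^2 = 65536^2 = 4294967296

Result: 4294967296
Multiplications needed: 5 (5 lines after 2^1)

2^32 = 4294967296. Using exponentiation by squaring, this requires 5 multiplications. The key idea: if the exponent is even, square the half-power; if odd, multiply by the base once.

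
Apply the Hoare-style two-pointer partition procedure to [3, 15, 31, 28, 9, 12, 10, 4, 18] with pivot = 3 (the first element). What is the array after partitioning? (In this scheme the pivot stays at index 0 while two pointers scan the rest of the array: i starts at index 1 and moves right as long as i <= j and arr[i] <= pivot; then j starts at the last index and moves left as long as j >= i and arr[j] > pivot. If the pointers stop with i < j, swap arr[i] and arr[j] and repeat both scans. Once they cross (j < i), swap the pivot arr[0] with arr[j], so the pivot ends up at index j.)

Hoare-style two-pointer partition with pivot = 3:

Initial array: [3, 15, 31, 28, 9, 12, 10, 4, 18]

Pointers start at i = 1, j = 8.
i ends at 1, j ends at 0: the pointers have crossed (j < i), so scanning stops.

j = 0, so swapping arr[0] with arr[j] leaves the pivot at position 0: [3, 15, 31, 28, 9, 12, 10, 4, 18]
Pivot position: 0

After partitioning with pivot 3, the array becomes [3, 15, 31, 28, 9, 12, 10, 4, 18]. The pivot is placed at index 0. All elements to the left of the pivot are <= 3, and all elements to the right are > 3.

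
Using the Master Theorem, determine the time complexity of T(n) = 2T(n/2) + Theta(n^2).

Master Theorem for T(n) = 2T(n/2) + O(n^2):

a = 2, b = 2, c = 2
log_b(a) = log_2(2) = 1.0000

Case 3: c = 2 > log_2(2) = 1.0000
T(n) = O(n^2) = O(n^2)

For T(n) = 2T(n/2) + O(n^2): log_2(2) = 1.0000. This is Case 3 of the Master Theorem (c > log_b(a), work dominated by root), giving O(n^2).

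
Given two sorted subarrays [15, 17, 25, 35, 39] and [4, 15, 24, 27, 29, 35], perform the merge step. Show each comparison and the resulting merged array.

Merging process:

Compare 15 vs 4: take 4 from right. Merged: [4]
Compare 15 vs 15: take 15 from left. Merged: [4, 15]
Compare 17 vs 15: take 15 from right. Merged: [4, 15, 15]
Compare 17 vs 24: take 17 from left. Merged: [4, 15, 15, 17]
Compare 25 vs 24: take 24 from right. Merged: [4, 15, 15, 17, 24]
Compare 25 vs 27: take 25 from left. Merged: [4, 15, 15, 17, 24, 25]
Compare 35 vs 27: take 27 from right. Merged: [4, 15, 15, 17, 24, 25, 27]
Compare 35 vs 29: take 29 from right. Merged: [4, 15, 15, 17, 24, 25, 27, 29]
Compare 35 vs 35: take 35 from left. Merged: [4, 15, 15, 17, 24, 25, 27, 29, 35]
Compare 39 vs 35: take 35 from right. Merged: [4, 15, 15, 17, 24, 25, 27, 29, 35, 35]
Append remaining from left: [39]. Merged: [4, 15, 15, 17, 24, 25, 27, 29, 35, 35, 39]

Final merged array: [4, 15, 15, 17, 24, 25, 27, 29, 35, 35, 39]
Total comparisons: 10

The merged array is [4, 15, 15, 17, 24, 25, 27, 29, 35, 35, 39], requiring 10 comparisons. The merge step runs in O(n) time where n is the total number of elements.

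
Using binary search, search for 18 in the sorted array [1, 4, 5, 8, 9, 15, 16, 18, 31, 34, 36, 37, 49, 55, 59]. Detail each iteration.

Binary search for 18 in [1, 4, 5, 8, 9, 15, 16, 18, 31, 34, 36, 37, 49, 55, 59]:

lo=0, hi=14, mid=7, arr[mid]=18 -> Found target at index 7!

Binary search finds 18 at index 7 after 1 comparisons. The search repeatedly halves the search space by comparing with the middle element.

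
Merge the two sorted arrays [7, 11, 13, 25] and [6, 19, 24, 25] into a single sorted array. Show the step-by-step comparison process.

Merging process:

Compare 7 vs 6: take 6 from right. Merged: [6]
Compare 7 vs 19: take 7 from left. Merged: [6, 7]
Compare 11 vs 19: take 11 from left. Merged: [6, 7, 11]
Compare 13 vs 19: take 13 from left. Merged: [6, 7, 11, 13]
Compare 25 vs 19: take 19 from right. Merged: [6, 7, 11, 13, 19]
Compare 25 vs 24: take 24 from right. Merged: [6, 7, 11, 13, 19, 24]
Compare 25 vs 25: take 25 from left. Merged: [6, 7, 11, 13, 19, 24, 25]
Append remaining from right: [25]. Merged: [6, 7, 11, 13, 19, 24, 25, 25]

Final merged array: [6, 7, 11, 13, 19, 24, 25, 25]
Total comparisons: 7

The merged array is [6, 7, 11, 13, 19, 24, 25, 25], requiring 7 comparisons. The merge step runs in O(n) time where n is the total number of elements.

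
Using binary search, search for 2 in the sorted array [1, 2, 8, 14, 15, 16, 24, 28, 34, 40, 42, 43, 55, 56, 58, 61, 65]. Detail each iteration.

Binary search for 2 in [1, 2, 8, 14, 15, 16, 24, 28, 34, 40, 42, 43, 55, 56, 58, 61, 65]:

lo=0, hi=16, mid=8, arr[mid]=34 -> 34 > 2, search left half
lo=0, hi=7, mid=3, arr[mid]=14 -> 14 > 2, search left half
lo=0, hi=2, mid=1, arr[mid]=2 -> Found target at index 1!

Binary search finds 2 at index 1 after 3 comparisons. The search repeatedly halves the search space by comparing with the middle element.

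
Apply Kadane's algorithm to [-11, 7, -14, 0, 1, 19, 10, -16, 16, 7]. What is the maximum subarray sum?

Using Kadane's algorithm on [-11, 7, -14, 0, 1, 19, 10, -16, 16, 7]:

Scanning through the array:
Position 1 (value 7): max_ending_here = 7, max_so_far = 7
Position 2 (value -14): max_ending_here = -7, max_so_far = 7
Position 3 (value 0): max_ending_here = 0, max_so_far = 7
Position 4 (value 1): max_ending_here = 1, max_so_far = 7
Position 5 (value 19): max_ending_here = 20, max_so_far = 20
Position 6 (value 10): max_ending_here = 30, max_so_far = 30
Position 7 (value -16): max_ending_here = 14, max_so_far = 30
Position 8 (value 16): max_ending_here = 30, max_so_far = 30
Position 9 (value 7): max_ending_here = 37, max_so_far = 37

Maximum subarray: [0, 1, 19, 10, -16, 16, 7]
Maximum sum: 37

The maximum subarray is [0, 1, 19, 10, -16, 16, 7] with sum 37. This subarray runs from index 3 to index 9.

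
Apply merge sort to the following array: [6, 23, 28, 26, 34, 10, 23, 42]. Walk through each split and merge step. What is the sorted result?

Merge sort trace:

Split: [6, 23, 28, 26, 34, 10, 23, 42] -> [6, 23, 28, 26] and [34, 10, 23, 42]
  Split: [6, 23, 28, 26] -> [6, 23] and [28, 26]
    Split: [6, 23] -> [6] and [23]
    Merge: [6] + [23] -> [6, 23]
    Split: [28, 26] -> [28] and [26]
    Merge: [28] + [26] -> [26, 28]
  Merge: [6, 23] + [26, 28] -> [6, 23, 26, 28]
  Split: [34, 10, 23, 42] -> [34, 10] and [23, 42]
    Split: [34, 10] -> [34] and [10]
    Merge: [34] + [10] -> [10, 34]
    Split: [23, 42] -> [23] and [42]
    Merge: [23] + [42] -> [23, 42]
  Merge: [10, 34] + [23, 42] -> [10, 23, 34, 42]
Merge: [6, 23, 26, 28] + [10, 23, 34, 42] -> [6, 10, 23, 23, 26, 28, 34, 42]

Final sorted array: [6, 10, 23, 23, 26, 28, 34, 42]

The merge sort proceeds by recursively splitting the array and merging sorted halves.
After all merges, the sorted array is [6, 10, 23, 23, 26, 28, 34, 42].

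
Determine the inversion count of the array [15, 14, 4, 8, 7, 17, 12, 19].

Finding inversions in [15, 14, 4, 8, 7, 17, 12, 19]:

(0, 1): arr[0]=15 > arr[1]=14
(0, 2): arr[0]=15 > arr[2]=4
(0, 3): arr[0]=15 > arr[3]=8
(0, 4): arr[0]=15 > arr[4]=7
(0, 6): arr[0]=15 > arr[6]=12
(1, 2): arr[1]=14 > arr[2]=4
(1, 3): arr[1]=14 > arr[3]=8
(1, 4): arr[1]=14 > arr[4]=7
(1, 6): arr[1]=14 > arr[6]=12
(3, 4): arr[3]=8 > arr[4]=7
(5, 6): arr[5]=17 > arr[6]=12

Total inversions: 11

The array has 11 inversion(s): (0,1), (0,2), (0,3), (0,4), (0,6), (1,2), (1,3), (1,4), (1,6), (3,4), (5,6). Each pair (i,j) satisfies i < j and arr[i] > arr[j].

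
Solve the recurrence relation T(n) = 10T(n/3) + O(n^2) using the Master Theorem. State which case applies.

Master Theorem for T(n) = 10T(n/3) + O(n^2):

a = 10, b = 3, c = 2
log_b(a) = log_3(10) = 2.0959

Case 1: c = 2 < log_3(10) = 2.0959
T(n) = O(n^(log_3 10))

For T(n) = 10T(n/3) + O(n^2): log_3(10) = 2.0959. This is Case 1 of the Master Theorem (c < log_b(a), work dominated by leaves), giving O(n^(log_3 10)).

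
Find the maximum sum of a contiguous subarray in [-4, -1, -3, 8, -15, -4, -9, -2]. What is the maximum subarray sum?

Using Kadane's algorithm on [-4, -1, -3, 8, -15, -4, -9, -2]:

Scanning through the array:
Position 1 (value -1): max_ending_here = -1, max_so_far = -1
Position 2 (value -3): max_ending_here = -3, max_so_far = -1
Position 3 (value 8): max_ending_here = 8, max_so_far = 8
Position 4 (value -15): max_ending_here = -7, max_so_far = 8
Position 5 (value -4): max_ending_here = -4, max_so_far = 8
Position 6 (value -9): max_ending_here = -9, max_so_far = 8
Position 7 (value -2): max_ending_here = -2, max_so_far = 8

Maximum subarray: [8]
Maximum sum: 8

The maximum subarray is [8] with sum 8. This subarray runs from index 3 to index 3.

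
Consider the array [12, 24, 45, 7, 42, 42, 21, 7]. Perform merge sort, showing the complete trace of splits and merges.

Merge sort trace:

Split: [12, 24, 45, 7, 42, 42, 21, 7] -> [12, 24, 45, 7] and [42, 42, 21, 7]
  Split: [12, 24, 45, 7] -> [12, 24] and [45, 7]
    Split: [12, 24] -> [12] and [24]
    Merge: [12] + [24] -> [12, 24]
    Split: [45, 7] -> [45] and [7]
    Merge: [45] + [7] -> [7, 45]
  Merge: [12, 24] + [7, 45] -> [7, 12, 24, 45]
  Split: [42, 42, 21, 7] -> [42, 42] and [21, 7]
    Split: [42, 42] -> [42] and [42]
    Merge: [42] + [42] -> [42, 42]
    Split: [21, 7] -> [21] and [7]
    Merge: [21] + [7] -> [7, 21]
  Merge: [42, 42] + [7, 21] -> [7, 21, 42, 42]
Merge: [7, 12, 24, 45] + [7, 21, 42, 42] -> [7, 7, 12, 21, 24, 42, 42, 45]

Final sorted array: [7, 7, 12, 21, 24, 42, 42, 45]

The merge sort proceeds by recursively splitting the array and merging sorted halves.
After all merges, the sorted array is [7, 7, 12, 21, 24, 42, 42, 45].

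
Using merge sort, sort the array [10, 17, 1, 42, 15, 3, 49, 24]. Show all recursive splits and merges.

Merge sort trace:

Split: [10, 17, 1, 42, 15, 3, 49, 24] -> [10, 17, 1, 42] and [15, 3, 49, 24]
  Split: [10, 17, 1, 42] -> [10, 17] and [1, 42]
    Split: [10, 17] -> [10] and [17]
    Merge: [10] + [17] -> [10, 17]
    Split: [1, 42] -> [1] and [42]
    Merge: [1] + [42] -> [1, 42]
  Merge: [10, 17] + [1, 42] -> [1, 10, 17, 42]
  Split: [15, 3, 49, 24] -> [15, 3] and [49, 24]
    Split: [15, 3] -> [15] and [3]
    Merge: [15] + [3] -> [3, 15]
    Split: [49, 24] -> [49] and [24]
    Merge: [49] + [24] -> [24, 49]
  Merge: [3, 15] + [24, 49] -> [3, 15, 24, 49]
Merge: [1, 10, 17, 42] + [3, 15, 24, 49] -> [1, 3, 10, 15, 17, 24, 42, 49]

Final sorted array: [1, 3, 10, 15, 17, 24, 42, 49]

The merge sort proceeds by recursively splitting the array and merging sorted halves.
After all merges, the sorted array is [1, 3, 10, 15, 17, 24, 42, 49].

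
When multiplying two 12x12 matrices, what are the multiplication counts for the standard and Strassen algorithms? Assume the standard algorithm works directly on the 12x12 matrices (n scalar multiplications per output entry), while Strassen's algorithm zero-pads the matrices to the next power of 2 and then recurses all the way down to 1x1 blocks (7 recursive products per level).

Matrix multiplication for 12x12 matrices:

Strassen's algorithm requires power-of-2 dimensions. Pad 12x12 to 16x16 (next power of 2).

Standard algorithm: 12^3 = 1728 multiplications
Strassen's algorithm: 7^(log2(16)) = 7^4 = 2401 multiplications
Difference: 1728 - 2401 = -673 (Strassen uses MORE here due to padding overhead — for small or just-over-power-of-2 n, padding can outweigh the per-level savings)

Standard: 1728 multiplications (12^3). Strassen: 2401 multiplications (7^4, after padding to 16x16). Strassen reduces 8 recursive multiplications to 7 at each level.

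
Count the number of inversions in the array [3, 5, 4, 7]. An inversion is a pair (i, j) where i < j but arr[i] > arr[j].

Finding inversions in [3, 5, 4, 7]:

(1, 2): arr[1]=5 > arr[2]=4

Total inversions: 1

The array has 1 inversion(s): (1,2). Each pair (i,j) satisfies i < j and arr[i] > arr[j].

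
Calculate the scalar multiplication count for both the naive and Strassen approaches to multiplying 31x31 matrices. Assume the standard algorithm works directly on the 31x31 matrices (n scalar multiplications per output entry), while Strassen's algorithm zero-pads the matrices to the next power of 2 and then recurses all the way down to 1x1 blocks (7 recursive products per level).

Matrix multiplication for 31x31 matrices:

Strassen's algorithm requires power-of-2 dimensions. Pad 31x31 to 32x32 (next power of 2).

Standard algorithm: 31^3 = 29791 multiplications
Strassen's algorithm: 7^(log2(32)) = 7^5 = 16807 multiplications
Savings: 29791 - 16807 = 12984 multiplications

Standard: 29791 multiplications (31^3). Strassen: 16807 multiplications (7^5, after padding to 32x32). Strassen reduces 8 recursive multiplications to 7 at each level.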